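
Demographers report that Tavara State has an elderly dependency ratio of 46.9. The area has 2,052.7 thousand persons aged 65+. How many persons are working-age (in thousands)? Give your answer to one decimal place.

Old-age dependency ratio = elderly / working-age × 100
46.9 = 2,052.7 / W × 100
⇒ 4,376.8

Working-age: 4,376.8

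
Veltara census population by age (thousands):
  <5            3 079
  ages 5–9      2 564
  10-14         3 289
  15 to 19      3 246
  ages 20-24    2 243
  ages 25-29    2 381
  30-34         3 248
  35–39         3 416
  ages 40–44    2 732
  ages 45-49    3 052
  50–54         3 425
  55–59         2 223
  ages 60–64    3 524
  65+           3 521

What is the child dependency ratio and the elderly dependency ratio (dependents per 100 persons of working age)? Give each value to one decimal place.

0–14: 3 079 + 2 564 + 3 289 = 8 932
15–64: 3 246 + 2 243 + 2 381 + 3 248 + 3 416 + 2 732 + 3 052 + 3 425 + 2 223 + 3 524 = 29 490
65+: 3 521
Youth dependency ratio = 8 932 / 29 490 × 100 = 30.3
Old-age dependency ratio = 3 521 / 29 490 × 100 = 11.9

Youth dependency ratio: 30.3
Old-age dependency ratio: 11.9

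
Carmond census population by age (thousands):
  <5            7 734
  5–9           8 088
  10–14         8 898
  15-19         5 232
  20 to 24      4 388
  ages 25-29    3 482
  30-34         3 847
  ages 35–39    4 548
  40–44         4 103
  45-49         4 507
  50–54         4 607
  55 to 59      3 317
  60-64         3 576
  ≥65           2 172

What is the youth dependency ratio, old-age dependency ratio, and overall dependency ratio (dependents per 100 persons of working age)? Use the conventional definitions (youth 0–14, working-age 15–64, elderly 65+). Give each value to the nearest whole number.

Youth dependency ratio: 59
Old-age dependency ratio: 5
Total dependency ratio: 65

0–14: 7 734 + 8 088 + 8 898 = 24 720
15–64: 5 232 + 4 388 + 3 482 + 3 847 + 4 548 + 4 103 + 4 507 + 4 607 + 3 317 + 3 576 = 41 607
65+: 2 172
Youth dependency ratio = 24 720 / 41 607 × 100 = 59
Old-age dependency ratio = 2 172 / 41 607 × 100 = 5
Total dependency ratio = (24 720 + 2 172) / 41 607 × 100 = 26 892 / 41 607 × 100 = 65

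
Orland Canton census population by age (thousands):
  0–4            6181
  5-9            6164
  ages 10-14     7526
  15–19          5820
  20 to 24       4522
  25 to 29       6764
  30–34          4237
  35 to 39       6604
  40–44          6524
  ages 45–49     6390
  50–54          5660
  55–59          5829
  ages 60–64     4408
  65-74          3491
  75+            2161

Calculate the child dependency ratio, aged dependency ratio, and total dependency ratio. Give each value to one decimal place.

0–14: 6181 + 6164 + 7526 = 19871
15–64: 5820 + 4522 + 6764 + 4237 + 6604 + 6524 + 6390 + 5660 + 5829 + 4408 = 56758
65+: 3491 + 2161 = 5652
Youth dependency ratio = 19871 / 56758 × 100 = 35.0
Old-age dependency ratio = 5652 / 56758 × 100 = 10.0
Total dependency ratio = (19871 + 5652) / 56758 × 100 = 25523 / 56758 × 100 = 45.0

Youth dependency ratio: 35.0
Old-age dependency ratio: 10.0
Total dependency ratio: 45.0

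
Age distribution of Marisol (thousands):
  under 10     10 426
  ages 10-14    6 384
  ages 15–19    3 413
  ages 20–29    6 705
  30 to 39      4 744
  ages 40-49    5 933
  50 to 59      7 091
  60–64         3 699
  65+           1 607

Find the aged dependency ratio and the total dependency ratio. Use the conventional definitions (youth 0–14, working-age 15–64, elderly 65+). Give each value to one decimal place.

Old-age dependency ratio: 5.1
Total dependency ratio: 58.3

0–14: 10 426 + 6 384 = 16 810
15–64: 3 413 + 6 705 + 4 744 + 5 933 + 7 091 + 3 699 = 31 585
65+: 1 607
Old-age dependency ratio = 1 607 / 31 585 × 100 = 5.1
Total dependency ratio = (16 810 + 1 607) / 31 585 × 100 = 18 417 / 31 585 × 100 = 58.3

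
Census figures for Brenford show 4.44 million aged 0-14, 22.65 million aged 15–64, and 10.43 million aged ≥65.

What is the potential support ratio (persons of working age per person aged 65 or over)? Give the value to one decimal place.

Potential support ratio: 2.2

Potential support ratio = 22.65 / 10.43 = 2.2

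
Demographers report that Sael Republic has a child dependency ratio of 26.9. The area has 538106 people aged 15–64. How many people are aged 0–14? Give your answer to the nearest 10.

Youth dependency ratio = youth / working-age × 100
26.9 = Y / 538106 × 100
⇒ 144750

Aged 0–14: 144750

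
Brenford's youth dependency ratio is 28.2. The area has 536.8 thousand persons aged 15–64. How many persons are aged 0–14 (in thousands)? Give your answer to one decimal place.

Aged 0–14: 151.4

Youth dependency ratio = youth / working-age × 100
28.2 = Y / 536.8 × 100
⇒ 151.4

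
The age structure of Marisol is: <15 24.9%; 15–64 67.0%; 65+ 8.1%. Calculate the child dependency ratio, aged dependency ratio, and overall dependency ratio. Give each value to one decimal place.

Youth dependency ratio: 37.2
Old-age dependency ratio: 12.1
Total dependency ratio: 49.3

Youth dependency ratio = 24.9 / 67.0 × 100 = 37.2
Old-age dependency ratio = 8.1 / 67.0 × 100 = 12.1
Total dependency ratio = (24.9 + 8.1) / 67.0 × 100 = 33.0 / 67.0 × 100 = 49.3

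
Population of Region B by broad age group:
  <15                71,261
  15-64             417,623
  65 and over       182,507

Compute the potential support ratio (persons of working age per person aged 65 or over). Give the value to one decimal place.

Potential support ratio = 417,623 / 182,507 = 2.3

Potential support ratio: 2.3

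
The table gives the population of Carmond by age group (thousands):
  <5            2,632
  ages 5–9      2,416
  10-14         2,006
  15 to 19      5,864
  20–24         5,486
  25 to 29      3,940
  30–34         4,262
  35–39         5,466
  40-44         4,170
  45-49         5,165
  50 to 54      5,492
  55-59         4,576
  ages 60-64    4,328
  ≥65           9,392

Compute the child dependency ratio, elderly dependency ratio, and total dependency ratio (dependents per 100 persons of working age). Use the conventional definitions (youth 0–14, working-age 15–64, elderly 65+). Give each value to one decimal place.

0–14: 2,632 + 2,416 + 2,006 = 7,054
15–64: 5,864 + 5,486 + 3,940 + 4,262 + 5,466 + 4,170 + 5,165 + 5,492 + 4,576 + 4,328 = 48,749
65+: 9,392
Youth dependency ratio = 7,054 / 48,749 × 100 = 14.5
Old-age dependency ratio = 9,392 / 48,749 × 100 = 19.3
Total dependency ratio = (7,054 + 9,392) / 48,749 × 100 = 16,446 / 48,749 × 100 = 33.7

Youth dependency ratio: 14.5
Old-age dependency ratio: 19.3
Total dependency ratio: 33.7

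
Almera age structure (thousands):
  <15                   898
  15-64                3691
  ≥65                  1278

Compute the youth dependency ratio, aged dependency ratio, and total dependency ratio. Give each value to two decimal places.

Youth dependency ratio: 24.33
Old-age dependency ratio: 34.62
Total dependency ratio: 58.95

Youth dependency ratio = 898 / 3691 × 100 = 24.33
Old-age dependency ratio = 1278 / 3691 × 100 = 34.62
Total dependency ratio = (898 + 1278) / 3691 × 100 = 2176 / 3691 × 100 = 58.95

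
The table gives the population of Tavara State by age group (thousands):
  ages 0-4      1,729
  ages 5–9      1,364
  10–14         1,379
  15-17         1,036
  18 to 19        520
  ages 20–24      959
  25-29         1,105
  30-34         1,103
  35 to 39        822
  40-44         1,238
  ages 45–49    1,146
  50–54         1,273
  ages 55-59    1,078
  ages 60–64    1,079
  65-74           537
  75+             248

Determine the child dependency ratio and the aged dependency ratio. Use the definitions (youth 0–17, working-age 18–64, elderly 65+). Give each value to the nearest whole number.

Youth dependency ratio: 53
Old-age dependency ratio: 8

0–17: 1,729 + 1,364 + 1,379 + 1,036 = 5,508
18–64: 520 + 959 + 1,105 + 1,103 + 822 + 1,238 + 1,146 + 1,273 + 1,078 + 1,079 = 10,323
65+: 537 + 248 = 785
Youth dependency ratio = 5,508 / 10,323 × 100 = 53
Old-age dependency ratio = 785 / 10,323 × 100 = 8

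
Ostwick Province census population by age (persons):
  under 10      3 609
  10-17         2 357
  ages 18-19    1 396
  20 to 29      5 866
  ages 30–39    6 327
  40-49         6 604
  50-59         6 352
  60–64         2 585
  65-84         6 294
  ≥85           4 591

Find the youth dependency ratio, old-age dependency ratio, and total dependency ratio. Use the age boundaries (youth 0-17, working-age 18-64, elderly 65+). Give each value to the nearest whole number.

Youth dependency ratio: 20
Old-age dependency ratio: 37
Total dependency ratio: 58

0–17: 3 609 + 2 357 = 5 966
18–64: 1 396 + 5 866 + 6 327 + 6 604 + 6 352 + 2 585 = 29 130
65+: 6 294 + 4 591 = 10 885
Youth dependency ratio = 5 966 / 29 130 × 100 = 20
Old-age dependency ratio = 10 885 / 29 130 × 100 = 37
Total dependency ratio = (5 966 + 10 885) / 29 130 × 100 = 16 851 / 29 130 × 100 = 58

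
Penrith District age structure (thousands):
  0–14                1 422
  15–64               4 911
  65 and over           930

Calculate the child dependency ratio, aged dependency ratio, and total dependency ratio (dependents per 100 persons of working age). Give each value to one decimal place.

Youth dependency ratio = 1 422 / 4 911 × 100 = 29.0
Old-age dependency ratio = 930 / 4 911 × 100 = 18.9
Total dependency ratio = (1 422 + 930) / 4 911 × 100 = 2 352 / 4 911 × 100 = 47.9

Youth dependency ratio: 29.0
Old-age dependency ratio: 18.9
Total dependency ratio: 47.9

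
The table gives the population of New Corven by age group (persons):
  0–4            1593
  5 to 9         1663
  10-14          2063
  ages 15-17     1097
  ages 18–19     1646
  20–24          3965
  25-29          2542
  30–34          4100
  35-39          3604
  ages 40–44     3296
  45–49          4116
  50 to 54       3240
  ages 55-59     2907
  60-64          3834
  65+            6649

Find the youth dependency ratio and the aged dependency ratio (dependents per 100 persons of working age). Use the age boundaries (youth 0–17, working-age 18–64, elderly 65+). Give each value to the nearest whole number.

Youth dependency ratio: 19
Old-age dependency ratio: 20

0–17: 1593 + 1663 + 2063 + 1097 = 6416
18–64: 1646 + 3965 + 2542 + 4100 + 3604 + 3296 + 4116 + 3240 + 2907 + 3834 = 33250
65+: 6649
Youth dependency ratio = 6416 / 33250 × 100 = 19
Old-age dependency ratio = 6649 / 33250 × 100 = 20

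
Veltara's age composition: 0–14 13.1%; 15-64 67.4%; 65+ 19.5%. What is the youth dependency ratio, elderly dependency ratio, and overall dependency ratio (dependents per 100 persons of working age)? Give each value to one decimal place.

Youth dependency ratio = 13.1 / 67.4 × 100 = 19.4
Old-age dependency ratio = 19.5 / 67.4 × 100 = 28.9
Total dependency ratio = (13.1 + 19.5) / 67.4 × 100 = 32.6 / 67.4 × 100 = 48.4

Youth dependency ratio: 19.4
Old-age dependency ratio: 28.9
Total dependency ratio: 48.4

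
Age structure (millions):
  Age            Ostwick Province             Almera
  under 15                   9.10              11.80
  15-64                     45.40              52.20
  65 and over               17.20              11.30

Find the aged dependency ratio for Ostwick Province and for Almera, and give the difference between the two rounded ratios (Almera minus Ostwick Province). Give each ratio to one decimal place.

Ostwick Province: 17.20 / 45.40 × 100 = 37.9
Almera: 11.30 / 52.20 × 100 = 21.6

Ostwick Province: 37.9
Almera: 21.6
Difference: -16.3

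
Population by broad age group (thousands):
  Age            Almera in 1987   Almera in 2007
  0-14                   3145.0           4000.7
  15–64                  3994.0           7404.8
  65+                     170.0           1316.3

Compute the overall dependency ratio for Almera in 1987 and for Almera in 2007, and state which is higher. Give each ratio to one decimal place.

Almera in 1987: 83.0
Almera in 2007: 71.8
Higher: Almera in 1987

Almera in 1987: (3145.0 + 170.0) / 3994.0 × 100 = 3315.0 / 3994.0 × 100 = 83.0
Almera in 2007: (4000.7 + 1316.3) / 7404.8 × 100 = 5317.0 / 7404.8 × 100 = 71.8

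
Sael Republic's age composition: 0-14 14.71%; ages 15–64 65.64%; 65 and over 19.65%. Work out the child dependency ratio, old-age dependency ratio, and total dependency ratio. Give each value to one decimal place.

Youth dependency ratio: 22.4
Old-age dependency ratio: 29.9
Total dependency ratio: 52.3

Youth dependency ratio = 14.71 / 65.64 × 100 = 22.4
Old-age dependency ratio = 19.65 / 65.64 × 100 = 29.9
Total dependency ratio = (14.71 + 19.65) / 65.64 × 100 = 34.36 / 65.64 × 100 = 52.3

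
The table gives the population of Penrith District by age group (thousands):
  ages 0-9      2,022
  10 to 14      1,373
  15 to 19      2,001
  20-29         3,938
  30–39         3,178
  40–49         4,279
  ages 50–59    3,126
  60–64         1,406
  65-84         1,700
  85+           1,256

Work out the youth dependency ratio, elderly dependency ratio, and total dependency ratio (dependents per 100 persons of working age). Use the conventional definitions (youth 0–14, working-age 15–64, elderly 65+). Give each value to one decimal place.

Youth dependency ratio: 18.9
Old-age dependency ratio: 16.5
Total dependency ratio: 35.4

0–14: 2,022 + 1,373 = 3,395
15–64: 2,001 + 3,938 + 3,178 + 4,279 + 3,126 + 1,406 = 17,928
65+: 1,700 + 1,256 = 2,956
Youth dependency ratio = 3,395 / 17,928 × 100 = 18.9
Old-age dependency ratio = 2,956 / 17,928 × 100 = 16.5
Total dependency ratio = (3,395 + 2,956) / 17,928 × 100 = 6,351 / 17,928 × 100 = 35.4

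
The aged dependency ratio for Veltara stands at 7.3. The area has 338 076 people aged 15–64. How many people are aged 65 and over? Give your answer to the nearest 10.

Aged 65 and over: 24 680

Old-age dependency ratio = elderly / working-age × 100
7.3 = E / 338 076 × 100
⇒ 24 680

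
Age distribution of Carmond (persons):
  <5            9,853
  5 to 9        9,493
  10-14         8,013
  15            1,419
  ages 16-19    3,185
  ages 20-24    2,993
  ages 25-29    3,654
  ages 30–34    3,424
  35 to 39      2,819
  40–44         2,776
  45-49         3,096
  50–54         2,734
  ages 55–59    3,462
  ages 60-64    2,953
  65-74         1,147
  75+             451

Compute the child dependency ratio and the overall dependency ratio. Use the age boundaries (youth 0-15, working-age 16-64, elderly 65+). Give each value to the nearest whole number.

0–15: 9,853 + 9,493 + 8,013 + 1,419 = 28,778
16–64: 3,185 + 2,993 + 3,654 + 3,424 + 2,819 + 2,776 + 3,096 + 2,734 + 3,462 + 2,953 = 31,096
65+: 1,147 + 451 = 1,598
Youth dependency ratio = 28,778 / 31,096 × 100 = 93
Total dependency ratio = (28,778 + 1,598) / 31,096 × 100 = 30,376 / 31,096 × 100 = 98

Youth dependency ratio: 93
Total dependency ratio: 98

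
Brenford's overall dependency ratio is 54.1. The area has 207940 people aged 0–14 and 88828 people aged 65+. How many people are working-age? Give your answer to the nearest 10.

Working-age: 548550

Total dependency ratio = (youth + elderly) / working-age × 100
54.1 = (207940 + 88828) / W × 100
⇒ 548550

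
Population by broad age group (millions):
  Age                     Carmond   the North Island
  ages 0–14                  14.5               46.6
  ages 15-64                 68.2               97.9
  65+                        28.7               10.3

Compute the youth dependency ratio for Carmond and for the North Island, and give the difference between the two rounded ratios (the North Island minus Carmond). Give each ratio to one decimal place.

Carmond: 21.3
the North Island: 47.6
Difference: +26.3

Carmond: 14.5 / 68.2 × 100 = 21.3
the North Island: 46.6 / 97.9 × 100 = 47.6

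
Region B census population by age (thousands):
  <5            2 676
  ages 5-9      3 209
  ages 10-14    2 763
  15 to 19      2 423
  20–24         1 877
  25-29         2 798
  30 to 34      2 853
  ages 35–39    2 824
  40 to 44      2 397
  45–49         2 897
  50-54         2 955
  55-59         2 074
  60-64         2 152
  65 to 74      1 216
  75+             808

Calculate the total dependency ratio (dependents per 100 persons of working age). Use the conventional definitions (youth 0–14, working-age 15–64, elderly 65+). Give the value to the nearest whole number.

0–14: 2 676 + 3 209 + 2 763 = 8 648
15–64: 2 423 + 1 877 + 2 798 + 2 853 + 2 824 + 2 397 + 2 897 + 2 955 + 2 074 + 2 152 = 25 250
65+: 1 216 + 808 = 2 024
Total dependency ratio = (8 648 + 2 024) / 25 250 × 100 = 10 672 / 25 250 × 100 = 42

Total dependency ratio: 42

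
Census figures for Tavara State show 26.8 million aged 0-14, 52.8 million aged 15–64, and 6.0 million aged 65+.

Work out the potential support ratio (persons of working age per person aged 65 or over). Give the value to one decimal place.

Potential support ratio = 52.8 / 6.0 = 8.8

Potential support ratio: 8.8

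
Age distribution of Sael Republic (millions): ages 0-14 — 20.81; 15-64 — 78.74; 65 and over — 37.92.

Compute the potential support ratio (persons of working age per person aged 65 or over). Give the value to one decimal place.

Potential support ratio = 78.74 / 37.92 = 2.1

Potential support ratio: 2.1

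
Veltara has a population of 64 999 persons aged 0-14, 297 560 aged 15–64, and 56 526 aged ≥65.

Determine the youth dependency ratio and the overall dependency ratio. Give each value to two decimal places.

Youth dependency ratio: 21.84
Total dependency ratio: 40.84

Youth dependency ratio = 64 999 / 297 560 × 100 = 21.84
Total dependency ratio = (64 999 + 56 526) / 297 560 × 100 = 121 525 / 297 560 × 100 = 40.84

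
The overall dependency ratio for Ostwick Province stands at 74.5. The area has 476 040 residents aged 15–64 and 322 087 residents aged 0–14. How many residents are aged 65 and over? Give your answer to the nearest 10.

Aged 65 and over: 32 560

Total dependency ratio = (youth + elderly) / working-age × 100
74.5 = (322 087 + E) / 476 040 × 100
⇒ 32 560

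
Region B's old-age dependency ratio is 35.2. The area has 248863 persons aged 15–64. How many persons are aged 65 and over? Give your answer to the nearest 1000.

Aged 65 and over: 88000

Old-age dependency ratio = elderly / working-age × 100
35.2 = E / 248863 × 100
⇒ 88000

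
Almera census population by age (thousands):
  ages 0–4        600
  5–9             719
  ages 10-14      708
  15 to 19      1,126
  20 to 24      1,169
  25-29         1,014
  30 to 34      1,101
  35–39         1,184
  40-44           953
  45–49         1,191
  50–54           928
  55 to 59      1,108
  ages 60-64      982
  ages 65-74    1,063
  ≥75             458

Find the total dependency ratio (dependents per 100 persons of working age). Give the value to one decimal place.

Total dependency ratio: 33.0

0–14: 600 + 719 + 708 = 2,027
15–64: 1,126 + 1,169 + 1,014 + 1,101 + 1,184 + 953 + 1,191 + 928 + 1,108 + 982 = 10,756
65+: 1,063 + 458 = 1,521
Total dependency ratio = (2,027 + 1,521) / 10,756 × 100 = 3,548 / 10,756 × 100 = 33.0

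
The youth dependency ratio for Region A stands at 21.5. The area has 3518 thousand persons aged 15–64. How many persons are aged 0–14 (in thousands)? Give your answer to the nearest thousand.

Aged 0–14: 756

Youth dependency ratio = youth / working-age × 100
21.5 = Y / 3518 × 100
⇒ 756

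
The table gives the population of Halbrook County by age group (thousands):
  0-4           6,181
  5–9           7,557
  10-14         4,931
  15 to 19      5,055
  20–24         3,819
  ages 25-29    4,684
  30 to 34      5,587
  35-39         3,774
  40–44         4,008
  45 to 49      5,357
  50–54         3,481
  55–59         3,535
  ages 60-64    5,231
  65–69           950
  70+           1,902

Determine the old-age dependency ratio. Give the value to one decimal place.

Old-age dependency ratio: 6.4

0–14: 6,181 + 7,557 + 4,931 = 18,669
15–64: 5,055 + 3,819 + 4,684 + 5,587 + 3,774 + 4,008 + 5,357 + 3,481 + 3,535 + 5,231 = 44,531
65+: 950 + 1,902 = 2,852
Old-age dependency ratio = 2,852 / 44,531 × 100 = 6.4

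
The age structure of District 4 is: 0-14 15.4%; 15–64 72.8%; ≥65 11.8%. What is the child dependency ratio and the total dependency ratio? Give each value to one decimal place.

Youth dependency ratio: 21.2
Total dependency ratio: 37.4

Youth dependency ratio = 15.4 / 72.8 × 100 = 21.2
Total dependency ratio = (15.4 + 11.8) / 72.8 × 100 = 27.2 / 72.8 × 100 = 37.4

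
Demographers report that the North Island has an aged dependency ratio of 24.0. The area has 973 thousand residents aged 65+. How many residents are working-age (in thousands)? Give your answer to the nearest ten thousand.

Working-age: 4 050

Old-age dependency ratio = elderly / working-age × 100
24.0 = 973 / W × 100
⇒ 4 050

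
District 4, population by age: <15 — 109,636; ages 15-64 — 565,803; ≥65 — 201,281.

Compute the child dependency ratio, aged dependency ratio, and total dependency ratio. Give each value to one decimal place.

Youth dependency ratio = 109,636 / 565,803 × 100 = 19.4
Old-age dependency ratio = 201,281 / 565,803 × 100 = 35.6
Total dependency ratio = (109,636 + 201,281) / 565,803 × 100 = 310,917 / 565,803 × 100 = 55.0

Youth dependency ratio: 19.4
Old-age dependency ratio: 35.6
Total dependency ratio: 55.0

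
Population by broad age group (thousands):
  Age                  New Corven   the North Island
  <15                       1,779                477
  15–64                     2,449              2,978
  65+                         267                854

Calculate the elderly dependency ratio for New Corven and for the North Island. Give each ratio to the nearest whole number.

New Corven: 267 / 2,449 × 100 = 11
the North Island: 854 / 2,978 × 100 = 29

New Corven: 11
the North Island: 29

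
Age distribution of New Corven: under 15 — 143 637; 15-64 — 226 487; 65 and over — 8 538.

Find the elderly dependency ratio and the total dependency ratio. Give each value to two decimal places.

Old-age dependency ratio: 3.77
Total dependency ratio: 67.19

Old-age dependency ratio = 8 538 / 226 487 × 100 = 3.77
Total dependency ratio = (143 637 + 8 538) / 226 487 × 100 = 152 175 / 226 487 × 100 = 67.19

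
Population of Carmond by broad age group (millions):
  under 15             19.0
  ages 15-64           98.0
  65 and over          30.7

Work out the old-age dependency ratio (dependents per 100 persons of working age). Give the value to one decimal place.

Old-age dependency ratio: 31.3

Old-age dependency ratio = 30.7 / 98.0 × 100 = 31.3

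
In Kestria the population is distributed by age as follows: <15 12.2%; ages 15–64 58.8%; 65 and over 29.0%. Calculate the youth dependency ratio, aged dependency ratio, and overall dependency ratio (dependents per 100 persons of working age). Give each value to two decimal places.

Youth dependency ratio: 20.75
Old-age dependency ratio: 49.32
Total dependency ratio: 70.07

Youth dependency ratio = 12.2 / 58.8 × 100 = 20.75
Old-age dependency ratio = 29.0 / 58.8 × 100 = 49.32
Total dependency ratio = (12.2 + 29.0) / 58.8 × 100 = 41.2 / 58.8 × 100 = 70.07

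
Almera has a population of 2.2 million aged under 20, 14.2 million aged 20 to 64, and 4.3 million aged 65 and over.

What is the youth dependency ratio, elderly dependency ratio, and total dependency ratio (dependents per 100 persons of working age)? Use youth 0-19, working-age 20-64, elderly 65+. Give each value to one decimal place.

Youth dependency ratio = 2.2 / 14.2 × 100 = 15.5
Old-age dependency ratio = 4.3 / 14.2 × 100 = 30.3
Total dependency ratio = (2.2 + 4.3) / 14.2 × 100 = 6.5 / 14.2 × 100 = 45.8

Youth dependency ratio: 15.5
Old-age dependency ratio: 30.3
Total dependency ratio: 45.8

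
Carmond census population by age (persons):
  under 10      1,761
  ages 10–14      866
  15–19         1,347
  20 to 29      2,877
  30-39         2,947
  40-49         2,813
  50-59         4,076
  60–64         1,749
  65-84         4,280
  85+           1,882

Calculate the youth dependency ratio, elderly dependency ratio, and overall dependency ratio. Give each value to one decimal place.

0–14: 1,761 + 866 = 2,627
15–64: 1,347 + 2,877 + 2,947 + 2,813 + 4,076 + 1,749 = 15,809
65+: 4,280 + 1,882 = 6,162
Youth dependency ratio = 2,627 / 15,809 × 100 = 16.6
Old-age dependency ratio = 6,162 / 15,809 × 100 = 39.0
Total dependency ratio = (2,627 + 6,162) / 15,809 × 100 = 8,789 / 15,809 × 100 = 55.6

Youth dependency ratio: 16.6
Old-age dependency ratio: 39.0
Total dependency ratio: 55.6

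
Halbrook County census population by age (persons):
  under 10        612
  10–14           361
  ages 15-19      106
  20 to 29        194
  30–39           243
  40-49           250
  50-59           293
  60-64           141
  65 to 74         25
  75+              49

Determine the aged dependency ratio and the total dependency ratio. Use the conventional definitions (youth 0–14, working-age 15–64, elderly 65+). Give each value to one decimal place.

Old-age dependency ratio: 6.0
Total dependency ratio: 85.3

0–14: 612 + 361 = 973
15–64: 106 + 194 + 243 + 250 + 293 + 141 = 1227
65+: 25 + 49 = 74
Old-age dependency ratio = 74 / 1227 × 100 = 6.0
Total dependency ratio = (973 + 74) / 1227 × 100 = 1047 / 1227 × 100 = 85.3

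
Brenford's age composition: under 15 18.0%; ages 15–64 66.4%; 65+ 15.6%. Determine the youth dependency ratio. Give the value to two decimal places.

Youth dependency ratio: 27.11

Youth dependency ratio = 18.0 / 66.4 × 100 = 27.11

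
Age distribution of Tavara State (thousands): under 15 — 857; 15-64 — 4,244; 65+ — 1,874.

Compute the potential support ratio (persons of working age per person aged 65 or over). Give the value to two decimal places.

Potential support ratio = 4,244 / 1,874 = 2.26

Potential support ratio: 2.26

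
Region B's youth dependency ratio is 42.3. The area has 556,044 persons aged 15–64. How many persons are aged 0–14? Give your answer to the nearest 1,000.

Aged 0–14: 235,000

Youth dependency ratio = youth / working-age × 100
42.3 = Y / 556,044 × 100
⇒ 235,000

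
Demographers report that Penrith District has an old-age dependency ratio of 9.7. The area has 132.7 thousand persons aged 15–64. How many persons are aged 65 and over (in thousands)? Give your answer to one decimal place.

Aged 65 and over: 12.9

Old-age dependency ratio = elderly / working-age × 100
9.7 = E / 132.7 × 100
⇒ 12.9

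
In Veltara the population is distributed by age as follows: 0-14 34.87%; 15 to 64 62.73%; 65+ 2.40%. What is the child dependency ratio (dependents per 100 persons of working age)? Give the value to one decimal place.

Youth dependency ratio: 55.6

Youth dependency ratio = 34.87 / 62.73 × 100 = 55.6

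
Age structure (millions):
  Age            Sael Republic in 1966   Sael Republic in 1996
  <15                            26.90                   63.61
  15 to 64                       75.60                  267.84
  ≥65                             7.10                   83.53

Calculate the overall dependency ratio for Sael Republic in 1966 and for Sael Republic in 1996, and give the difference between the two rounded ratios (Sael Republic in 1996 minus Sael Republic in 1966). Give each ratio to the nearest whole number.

Sael Republic in 1966: 45
Sael Republic in 1996: 55
Difference: +10

Sael Republic in 1966: (26.90 + 7.10) / 75.60 × 100 = 34.00 / 75.60 × 100 = 45
Sael Republic in 1996: (63.61 + 83.53) / 267.84 × 100 = 147.14 / 267.84 × 100 = 55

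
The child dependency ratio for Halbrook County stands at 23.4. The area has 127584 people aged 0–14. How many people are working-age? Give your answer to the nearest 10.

Youth dependency ratio = youth / working-age × 100
23.4 = 127584 / W × 100
⇒ 545230

Working-age: 545230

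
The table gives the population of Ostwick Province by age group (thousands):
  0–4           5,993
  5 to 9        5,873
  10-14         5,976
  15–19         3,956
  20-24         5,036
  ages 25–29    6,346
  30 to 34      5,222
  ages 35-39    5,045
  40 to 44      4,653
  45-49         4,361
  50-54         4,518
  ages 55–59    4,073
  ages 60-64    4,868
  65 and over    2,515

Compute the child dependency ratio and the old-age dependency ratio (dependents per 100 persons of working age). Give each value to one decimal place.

Youth dependency ratio: 37.1
Old-age dependency ratio: 5.2

0–14: 5,993 + 5,873 + 5,976 = 17,842
15–64: 3,956 + 5,036 + 6,346 + 5,222 + 5,045 + 4,653 + 4,361 + 4,518 + 4,073 + 4,868 = 48,078
65+: 2,515
Youth dependency ratio = 17,842 / 48,078 × 100 = 37.1
Old-age dependency ratio = 2,515 / 48,078 × 100 = 5.2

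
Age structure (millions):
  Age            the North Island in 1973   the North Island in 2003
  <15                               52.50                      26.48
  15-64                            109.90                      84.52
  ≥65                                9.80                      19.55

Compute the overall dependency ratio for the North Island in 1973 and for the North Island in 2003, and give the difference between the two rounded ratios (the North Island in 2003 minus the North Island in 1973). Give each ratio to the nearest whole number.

the North Island in 1973: (52.50 + 9.80) / 109.90 × 100 = 62.30 / 109.90 × 100 = 57
the North Island in 2003: (26.48 + 19.55) / 84.52 × 100 = 46.03 / 84.52 × 100 = 54

the North Island in 1973: 57
the North Island in 2003: 54
Difference: -3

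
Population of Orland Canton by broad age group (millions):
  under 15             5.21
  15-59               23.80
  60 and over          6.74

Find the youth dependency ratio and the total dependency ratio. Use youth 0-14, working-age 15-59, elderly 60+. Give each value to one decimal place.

Youth dependency ratio: 21.9
Total dependency ratio: 50.2

Youth dependency ratio = 5.21 / 23.80 × 100 = 21.9
Total dependency ratio = (5.21 + 6.74) / 23.80 × 100 = 11.95 / 23.80 × 100 = 50.2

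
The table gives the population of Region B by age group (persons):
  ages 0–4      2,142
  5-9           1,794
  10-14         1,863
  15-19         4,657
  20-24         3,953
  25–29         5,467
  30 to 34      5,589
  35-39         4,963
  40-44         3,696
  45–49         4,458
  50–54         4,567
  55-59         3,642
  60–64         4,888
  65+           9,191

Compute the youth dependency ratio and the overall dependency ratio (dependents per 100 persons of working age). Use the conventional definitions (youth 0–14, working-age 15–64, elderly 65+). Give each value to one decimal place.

0–14: 2,142 + 1,794 + 1,863 = 5,799
15–64: 4,657 + 3,953 + 5,467 + 5,589 + 4,963 + 3,696 + 4,458 + 4,567 + 3,642 + 4,888 = 45,880
65+: 9,191
Youth dependency ratio = 5,799 / 45,880 × 100 = 12.6
Total dependency ratio = (5,799 + 9,191) / 45,880 × 100 = 14,990 / 45,880 × 100 = 32.7

Youth dependency ratio: 12.6
Total dependency ratio: 32.7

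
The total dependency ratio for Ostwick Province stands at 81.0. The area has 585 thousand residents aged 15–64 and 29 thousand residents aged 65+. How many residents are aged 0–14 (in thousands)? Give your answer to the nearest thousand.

Aged 0–14: 445

Total dependency ratio = (youth + elderly) / working-age × 100
81.0 = (Y + 29) / 585 × 100
⇒ 445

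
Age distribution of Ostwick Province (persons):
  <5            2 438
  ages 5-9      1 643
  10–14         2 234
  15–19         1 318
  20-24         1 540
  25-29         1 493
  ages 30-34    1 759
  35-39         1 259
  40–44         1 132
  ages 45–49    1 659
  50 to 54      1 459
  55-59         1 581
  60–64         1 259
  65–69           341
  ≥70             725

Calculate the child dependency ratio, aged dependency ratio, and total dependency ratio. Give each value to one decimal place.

Youth dependency ratio: 43.7
Old-age dependency ratio: 7.4
Total dependency ratio: 51.0

0–14: 2 438 + 1 643 + 2 234 = 6 315
15–64: 1 318 + 1 540 + 1 493 + 1 759 + 1 259 + 1 132 + 1 659 + 1 459 + 1 581 + 1 259 = 14 459
65+: 341 + 725 = 1 066
Youth dependency ratio = 6 315 / 14 459 × 100 = 43.7
Old-age dependency ratio = 1 066 / 14 459 × 100 = 7.4
Total dependency ratio = (6 315 + 1 066) / 14 459 × 100 = 7 381 / 14 459 × 100 = 51.0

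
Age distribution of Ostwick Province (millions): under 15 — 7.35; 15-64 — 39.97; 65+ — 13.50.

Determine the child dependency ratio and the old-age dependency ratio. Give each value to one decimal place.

Youth dependency ratio = 7.35 / 39.97 × 100 = 18.4
Old-age dependency ratio = 13.50 / 39.97 × 100 = 33.8

Youth dependency ratio: 18.4
Old-age dependency ratio: 33.8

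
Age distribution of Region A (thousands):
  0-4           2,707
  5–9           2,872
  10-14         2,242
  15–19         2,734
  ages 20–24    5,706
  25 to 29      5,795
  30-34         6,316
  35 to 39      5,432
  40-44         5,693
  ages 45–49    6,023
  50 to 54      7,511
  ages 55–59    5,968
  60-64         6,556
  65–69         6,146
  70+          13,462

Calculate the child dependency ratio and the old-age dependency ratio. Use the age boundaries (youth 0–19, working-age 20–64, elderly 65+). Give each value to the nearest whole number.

Youth dependency ratio: 19
Old-age dependency ratio: 36

0–19: 2,707 + 2,872 + 2,242 + 2,734 = 10,555
20–64: 5,706 + 5,795 + 6,316 + 5,432 + 5,693 + 6,023 + 7,511 + 5,968 + 6,556 = 55,000
65+: 6,146 + 13,462 = 19,608
Youth dependency ratio = 10,555 / 55,000 × 100 = 19
Old-age dependency ratio = 19,608 / 55,000 × 100 = 36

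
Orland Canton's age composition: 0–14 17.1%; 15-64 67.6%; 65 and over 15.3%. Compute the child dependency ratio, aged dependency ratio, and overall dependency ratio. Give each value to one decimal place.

Youth dependency ratio = 17.1 / 67.6 × 100 = 25.3
Old-age dependency ratio = 15.3 / 67.6 × 100 = 22.6
Total dependency ratio = (17.1 + 15.3) / 67.6 × 100 = 32.4 / 67.6 × 100 = 47.9

Youth dependency ratio: 25.3
Old-age dependency ratio: 22.6
Total dependency ratio: 47.9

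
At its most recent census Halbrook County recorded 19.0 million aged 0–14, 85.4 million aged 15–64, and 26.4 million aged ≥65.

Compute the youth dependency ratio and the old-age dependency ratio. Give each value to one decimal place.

Youth dependency ratio: 22.2
Old-age dependency ratio: 30.9

Youth dependency ratio = 19.0 / 85.4 × 100 = 22.2
Old-age dependency ratio = 26.4 / 85.4 × 100 = 30.9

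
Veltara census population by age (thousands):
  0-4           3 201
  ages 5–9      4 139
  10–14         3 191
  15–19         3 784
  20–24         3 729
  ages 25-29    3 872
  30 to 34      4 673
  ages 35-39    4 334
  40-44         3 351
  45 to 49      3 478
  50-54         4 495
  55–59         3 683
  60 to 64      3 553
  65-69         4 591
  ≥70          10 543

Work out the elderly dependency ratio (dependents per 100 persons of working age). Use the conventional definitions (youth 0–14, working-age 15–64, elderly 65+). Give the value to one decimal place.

0–14: 3 201 + 4 139 + 3 191 = 10 531
15–64: 3 784 + 3 729 + 3 872 + 4 673 + 4 334 + 3 351 + 3 478 + 4 495 + 3 683 + 3 553 = 38 952
65+: 4 591 + 10 543 = 15 134
Old-age dependency ratio = 15 134 / 38 952 × 100 = 38.9

Old-age dependency ratio: 38.9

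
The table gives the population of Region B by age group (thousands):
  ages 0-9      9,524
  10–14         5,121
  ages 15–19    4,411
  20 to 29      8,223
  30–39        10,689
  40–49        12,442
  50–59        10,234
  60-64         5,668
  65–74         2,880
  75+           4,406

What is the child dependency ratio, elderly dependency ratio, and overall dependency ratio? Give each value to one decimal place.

0–14: 9,524 + 5,121 = 14,645
15–64: 4,411 + 8,223 + 10,689 + 12,442 + 10,234 + 5,668 = 51,667
65+: 2,880 + 4,406 = 7,286
Youth dependency ratio = 14,645 / 51,667 × 100 = 28.3
Old-age dependency ratio = 7,286 / 51,667 × 100 = 14.1
Total dependency ratio = (14,645 + 7,286) / 51,667 × 100 = 21,931 / 51,667 × 100 = 42.4

Youth dependency ratio: 28.3
Old-age dependency ratio: 14.1
Total dependency ratio: 42.4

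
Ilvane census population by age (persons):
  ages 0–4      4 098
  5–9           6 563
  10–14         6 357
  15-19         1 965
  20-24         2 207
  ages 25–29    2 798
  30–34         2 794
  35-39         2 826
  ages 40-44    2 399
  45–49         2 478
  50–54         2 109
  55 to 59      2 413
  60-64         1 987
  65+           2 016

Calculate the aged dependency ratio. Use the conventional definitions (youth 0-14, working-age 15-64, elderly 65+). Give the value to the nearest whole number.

Old-age dependency ratio: 8

0–14: 4 098 + 6 563 + 6 357 = 17 018
15–64: 1 965 + 2 207 + 2 798 + 2 794 + 2 826 + 2 399 + 2 478 + 2 109 + 2 413 + 1 987 = 23 976
65+: 2 016
Old-age dependency ratio = 2 016 / 23 976 × 100 = 8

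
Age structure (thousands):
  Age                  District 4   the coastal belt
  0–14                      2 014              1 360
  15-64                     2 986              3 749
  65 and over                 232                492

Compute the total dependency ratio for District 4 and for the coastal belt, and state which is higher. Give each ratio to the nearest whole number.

District 4: (2 014 + 232) / 2 986 × 100 = 2 246 / 2 986 × 100 = 75
the coastal belt: (1 360 + 492) / 3 749 × 100 = 1 852 / 3 749 × 100 = 49

District 4: 75
the coastal belt: 49
Higher: District 4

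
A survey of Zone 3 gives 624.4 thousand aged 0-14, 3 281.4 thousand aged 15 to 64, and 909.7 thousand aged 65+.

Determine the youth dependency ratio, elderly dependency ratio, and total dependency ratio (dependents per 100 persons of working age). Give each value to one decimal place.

Youth dependency ratio = 624.4 / 3 281.4 × 100 = 19.0
Old-age dependency ratio = 909.7 / 3 281.4 × 100 = 27.7
Total dependency ratio = (624.4 + 909.7) / 3 281.4 × 100 = 1 534.1 / 3 281.4 × 100 = 46.8

Youth dependency ratio: 19.0
Old-age dependency ratio: 27.7
Total dependency ratio: 46.8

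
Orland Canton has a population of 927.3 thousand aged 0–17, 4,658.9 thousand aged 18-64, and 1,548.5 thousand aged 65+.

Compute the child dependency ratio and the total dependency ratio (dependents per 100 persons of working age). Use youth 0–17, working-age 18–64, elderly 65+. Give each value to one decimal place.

Youth dependency ratio: 19.9
Total dependency ratio: 53.1

Youth dependency ratio = 927.3 / 4,658.9 × 100 = 19.9
Total dependency ratio = (927.3 + 1,548.5) / 4,658.9 × 100 = 2,475.8 / 4,658.9 × 100 = 53.1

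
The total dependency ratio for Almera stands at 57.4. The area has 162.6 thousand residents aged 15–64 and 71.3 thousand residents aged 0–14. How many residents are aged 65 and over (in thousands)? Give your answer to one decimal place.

Aged 65 and over: 22.0

Total dependency ratio = (youth + elderly) / working-age × 100
57.4 = (71.3 + E) / 162.6 × 100
⇒ 22.0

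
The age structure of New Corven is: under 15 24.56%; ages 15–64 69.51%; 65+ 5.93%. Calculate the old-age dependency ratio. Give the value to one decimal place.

Old-age dependency ratio = 5.93 / 69.51 × 100 = 8.5

Old-age dependency ratio: 8.5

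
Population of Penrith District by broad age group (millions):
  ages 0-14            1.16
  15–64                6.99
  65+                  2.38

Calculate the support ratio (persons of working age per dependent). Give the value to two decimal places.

Support ratio = 6.99 / (1.16 + 2.38) = 6.99 / 3.54 = 1.97

Support ratio: 1.97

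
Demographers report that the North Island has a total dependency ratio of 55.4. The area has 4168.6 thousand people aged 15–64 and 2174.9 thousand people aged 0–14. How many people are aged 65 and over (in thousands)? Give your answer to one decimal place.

Total dependency ratio = (youth + elderly) / working-age × 100
55.4 = (2174.9 + E) / 4168.6 × 100
⇒ 134.5

Aged 65 and over: 134.5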